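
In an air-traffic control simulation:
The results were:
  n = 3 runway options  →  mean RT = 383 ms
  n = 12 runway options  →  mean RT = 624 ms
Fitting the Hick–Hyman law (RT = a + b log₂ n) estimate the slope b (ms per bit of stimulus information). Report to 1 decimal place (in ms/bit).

Slope: b = (624 − 383) / (log₂ 12 − log₂ 3) = 241/2.0000 = 120.500 ms/bit.

120.5 ms/bit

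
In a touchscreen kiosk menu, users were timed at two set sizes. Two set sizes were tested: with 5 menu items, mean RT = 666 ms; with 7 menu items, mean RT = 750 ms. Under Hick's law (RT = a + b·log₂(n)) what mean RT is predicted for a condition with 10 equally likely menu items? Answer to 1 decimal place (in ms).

Fit slope and intercept:
  b = (750 − 666) / (log₂ 7 − log₂ 5) = 84 / (2.8074 − 2.3219) = 173.044 ms/bit
  a = 666 − 173.044 × 2.3219 = 264.205 ms
Then RT(10) = 264.205 + 173.044 × log₂ 10 = 264.205 + 173.044 × 3.3219 ≈ 839.044 ms.

839.0 ms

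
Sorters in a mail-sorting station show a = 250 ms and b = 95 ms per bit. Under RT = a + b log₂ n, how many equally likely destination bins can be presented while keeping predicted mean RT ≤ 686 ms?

95·log₂ n ≤ 686 − 250 = 436, giving log₂ n ≤ 4.5895 and n ≤ 24.075. The largest whole number is 24.

24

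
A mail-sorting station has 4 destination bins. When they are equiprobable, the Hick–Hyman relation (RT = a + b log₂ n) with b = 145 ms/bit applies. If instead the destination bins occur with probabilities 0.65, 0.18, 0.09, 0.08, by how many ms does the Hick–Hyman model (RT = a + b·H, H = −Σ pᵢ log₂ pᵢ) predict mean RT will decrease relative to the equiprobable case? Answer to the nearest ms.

The RT saving is b·ΔH. Equiprobable H₀ = log₂(4) = 2.0000 bits; with the given probabilities H = 1.4534 bits.
b·(H₀ − H) = 145 × (2.0000 − 1.4534) = 79.25 ms.

79 ms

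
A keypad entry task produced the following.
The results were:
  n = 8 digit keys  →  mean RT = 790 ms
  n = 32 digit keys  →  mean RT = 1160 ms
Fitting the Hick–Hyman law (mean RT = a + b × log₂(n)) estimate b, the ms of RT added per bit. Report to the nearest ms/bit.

185 ms/bit

b = (RT₂ − RT₁)/(log₂ n₂ − log₂ n₁) = (1160 − 790)/(5 − 3) = 185 ms/bit.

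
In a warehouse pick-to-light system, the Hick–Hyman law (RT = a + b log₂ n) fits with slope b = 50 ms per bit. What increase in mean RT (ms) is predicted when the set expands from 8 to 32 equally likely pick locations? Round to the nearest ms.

Only the slope matters, since a is common to both: ΔRT = b·log₂(n₂/n₁).
log₂(32) − log₂(8) = log₂(32/8) = log₂(4) = 2.
ΔRT = 50 × 2.0000 = 100.000 ms.

100 ms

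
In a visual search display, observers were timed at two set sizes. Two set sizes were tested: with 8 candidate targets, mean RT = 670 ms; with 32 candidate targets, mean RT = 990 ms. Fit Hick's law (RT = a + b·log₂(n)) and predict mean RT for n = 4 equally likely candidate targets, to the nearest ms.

Solve the two-equation system in a and b:
  b = (990 − 670) / (log₂ 32 − log₂ 8) = 320 / (5 − 3) = 160 ms/bit
  a = 670 − 160 × 3 = 190 ms
Then RT(4) = 190 + 160 × log₂ 4 = 190 + 160 × 2 ≈ 510.000 ms.

510 ms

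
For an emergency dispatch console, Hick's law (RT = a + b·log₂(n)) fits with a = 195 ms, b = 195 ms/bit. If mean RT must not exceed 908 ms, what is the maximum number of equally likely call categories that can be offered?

Set 195 + 195·log₂ n ≤ 908 → log₂ n ≤ (908 − 195)/195 = 3.6564.
So n ≤ 2^3.6564 = 12.609; the largest integer n is 12.

12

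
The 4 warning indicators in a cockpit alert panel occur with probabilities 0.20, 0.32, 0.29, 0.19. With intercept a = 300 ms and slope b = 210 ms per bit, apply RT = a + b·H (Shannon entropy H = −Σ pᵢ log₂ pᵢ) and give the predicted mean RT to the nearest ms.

Entropy contributions −pᵢ log₂ pᵢ: 0.4644, 0.5260, 0.5179, 0.4552; sum H = 1.9635 bits.
RT = a + bH = 300 + 210·1.9635 = 712.35 ms.

712 ms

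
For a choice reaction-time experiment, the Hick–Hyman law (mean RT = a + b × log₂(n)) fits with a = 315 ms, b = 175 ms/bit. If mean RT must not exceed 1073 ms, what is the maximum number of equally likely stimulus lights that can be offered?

Set 315 + 175·log₂ n ≤ 1073 → log₂ n ≤ (1073 − 315)/175 = 4.3314.
So n ≤ 2^4.3314 = 20.132; the largest integer n is 20.

20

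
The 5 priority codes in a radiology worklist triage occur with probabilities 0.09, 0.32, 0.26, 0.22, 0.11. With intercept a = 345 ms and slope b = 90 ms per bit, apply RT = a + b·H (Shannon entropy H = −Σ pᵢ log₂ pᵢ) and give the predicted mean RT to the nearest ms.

541 ms

H = 0.09·log₂(1/0.09) + 0.32·log₂(1/0.32) + 0.26·log₂(1/0.26) + 0.22·log₂(1/0.22) + 0.11·log₂(1/0.11) = 2.1748 bits.
RT = 345 + 90 × 2.1748 = 540.74 ms.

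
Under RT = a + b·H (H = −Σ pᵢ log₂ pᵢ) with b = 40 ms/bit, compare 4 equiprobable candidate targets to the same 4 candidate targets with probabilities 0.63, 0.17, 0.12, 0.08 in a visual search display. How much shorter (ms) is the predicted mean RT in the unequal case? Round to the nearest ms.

Equiprobable entropy H₀ = log₂ 4 = 2.0000 bits.
Skewed entropy H = −Σ pᵢ log₂ pᵢ = 1.5131 bits.
ΔRT = b·(H₀ − H) = 40 × 0.4869 = 19.48 ms.

19 ms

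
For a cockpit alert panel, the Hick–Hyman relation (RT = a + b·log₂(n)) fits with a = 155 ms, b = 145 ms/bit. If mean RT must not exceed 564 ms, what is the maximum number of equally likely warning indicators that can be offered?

7

Information budget: (564 − 155)/145 = 2.8207 bits, so n ≤ 2^2.8207 = 7.065 → at most 7.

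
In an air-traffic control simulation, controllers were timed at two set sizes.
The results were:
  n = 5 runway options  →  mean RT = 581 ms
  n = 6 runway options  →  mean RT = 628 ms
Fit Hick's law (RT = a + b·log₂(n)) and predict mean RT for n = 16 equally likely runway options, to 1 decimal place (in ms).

RT is linear in log₂ n, so two points fix the line:
  b = (628 − 581) / (log₂ 6 − log₂ 5) = 47 / (2.5850 − 2.3219) = 178.684 ms/bit
  a = 581 − 178.684 × 2.3219 = 166.109 ms
Then RT(16) = 166.109 + 178.684 × log₂ 16 = 166.109 + 178.684 × 4 ≈ 880.844 ms.

880.8 ms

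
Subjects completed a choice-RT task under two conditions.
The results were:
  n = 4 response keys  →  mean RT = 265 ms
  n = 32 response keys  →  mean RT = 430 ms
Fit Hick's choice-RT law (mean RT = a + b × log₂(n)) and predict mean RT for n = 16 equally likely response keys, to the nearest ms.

375 ms

Fit slope and intercept:
  b = (430 − 265) / (log₂ 32 − log₂ 4) = 165 / (5 − 2) = 55 ms/bit
  a = 265 − 55 × 2 = 155 ms
Then RT(16) = 155 + 55 × log₂ 16 = 155 + 55 × 4 ≈ 375.000 ms.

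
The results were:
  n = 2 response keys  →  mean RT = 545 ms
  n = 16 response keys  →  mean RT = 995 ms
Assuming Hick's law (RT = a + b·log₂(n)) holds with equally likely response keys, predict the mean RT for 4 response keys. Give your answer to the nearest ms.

RT is linear in log₂ n, so two points fix the line:
  b = (995 − 545) / (log₂ 16 − log₂ 2) = 450 / (4 − 1) = 150 ms/bit
  a = 545 − 150 × 1 = 395 ms
Then RT(4) = 395 + 150 × log₂ 4 = 395 + 150 × 2 ≈ 695.000 ms.

695 ms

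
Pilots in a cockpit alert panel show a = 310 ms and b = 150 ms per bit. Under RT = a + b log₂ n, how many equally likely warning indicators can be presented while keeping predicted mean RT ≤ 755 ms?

Set 310 + 150·log₂ n ≤ 755 → log₂ n ≤ (755 − 310)/150 = 2.9667.
So n ≤ 2^2.9667 = 7.817; the largest integer n is 7.

7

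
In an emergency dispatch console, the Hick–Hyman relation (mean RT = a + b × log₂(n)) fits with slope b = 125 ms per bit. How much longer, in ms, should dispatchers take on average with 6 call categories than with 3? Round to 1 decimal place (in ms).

125.0 ms

The intercept a cancels: ΔRT = b·(log₂ n₂ − log₂ n₁) = b·log₂(n₂/n₁).
log₂(6) − log₂(3) = log₂(6/3) = log₂(2) = 1.
ΔRT = 125 × 1.0000 = 125.000 ms.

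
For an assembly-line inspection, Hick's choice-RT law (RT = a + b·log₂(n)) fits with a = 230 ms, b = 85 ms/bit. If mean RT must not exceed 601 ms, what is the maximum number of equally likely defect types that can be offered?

20

85·log₂ n ≤ 601 − 230 = 371, giving log₂ n ≤ 4.3647 and n ≤ 20.602. The largest whole number is 20.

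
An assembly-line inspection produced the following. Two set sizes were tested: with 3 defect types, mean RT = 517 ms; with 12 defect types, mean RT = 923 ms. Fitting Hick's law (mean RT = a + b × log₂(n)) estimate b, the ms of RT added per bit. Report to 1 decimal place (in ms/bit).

203.0 ms/bit

b = (RT₂ − RT₁)/(log₂ n₂ − log₂ n₁) = (923 − 517)/(3.5850 − 1.5850) = 203.000 ms/bit.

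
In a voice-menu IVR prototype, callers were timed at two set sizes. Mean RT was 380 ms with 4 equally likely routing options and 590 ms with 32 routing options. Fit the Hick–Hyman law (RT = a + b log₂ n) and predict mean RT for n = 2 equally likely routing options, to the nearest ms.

Solve the two-equation system in a and b:
  b = (590 − 380) / (log₂ 32 − log₂ 4) = 210 / (5 − 2) = 70 ms/bit
  a = 380 − 70 × 2 = 240 ms
Then RT(2) = 240 + 70 × log₂ 2 = 240 + 70 × 1 ≈ 310.000 ms.

310 ms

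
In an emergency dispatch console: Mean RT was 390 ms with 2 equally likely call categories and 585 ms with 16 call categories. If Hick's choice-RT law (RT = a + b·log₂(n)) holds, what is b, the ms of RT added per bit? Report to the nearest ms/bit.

Slope: b = (585 − 390) / (log₂ 16 − log₂ 2) = 195/3.0000 = 65 ms/bit.

65 ms/bit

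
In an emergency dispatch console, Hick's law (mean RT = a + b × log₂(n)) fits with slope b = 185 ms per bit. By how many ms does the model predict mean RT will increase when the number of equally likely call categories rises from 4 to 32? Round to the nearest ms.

ΔRT = (a + b log₂ n₂) − (a + b log₂ n₁) = b·(log₂ n₂ − log₂ n₁).
log₂(32) − log₂(4) = log₂(32/4) = log₂(8) = 3.
ΔRT = 185 × 3.0000 = 555.000 ms.

555 ms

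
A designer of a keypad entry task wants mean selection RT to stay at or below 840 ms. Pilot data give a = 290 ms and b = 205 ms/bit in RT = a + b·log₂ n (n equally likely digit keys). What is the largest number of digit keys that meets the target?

6

Information budget: (840 − 290)/205 = 2.6829 bits, so n ≤ 2^2.6829 = 6.422 → at most 6.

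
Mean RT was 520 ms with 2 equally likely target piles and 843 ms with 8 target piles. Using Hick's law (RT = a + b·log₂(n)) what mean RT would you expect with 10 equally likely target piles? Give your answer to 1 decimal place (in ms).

895.0 ms

Solve the two-equation system in a and b:
  b = (843 − 520) / (log₂ 8 − log₂ 2) = 323 / (3 − 1) = 161.500 ms/bit
  a = 520 − 161.500 × 1 = 358.500 ms
Then RT(10) = 358.500 + 161.500 × log₂ 10 = 358.500 + 161.500 × 3.3219 ≈ 894.991 ms.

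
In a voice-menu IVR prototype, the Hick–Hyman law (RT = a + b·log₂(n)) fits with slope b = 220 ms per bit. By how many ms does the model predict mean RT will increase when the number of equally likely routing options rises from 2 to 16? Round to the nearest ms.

The intercept a cancels: ΔRT = b·(log₂ n₂ − log₂ n₁) = b·log₂(n₂/n₁).
log₂(16) − log₂(2) = log₂(16/2) = log₂(8) = 3.
ΔRT = 220 × 3.0000 = 660.000 ms.

660 ms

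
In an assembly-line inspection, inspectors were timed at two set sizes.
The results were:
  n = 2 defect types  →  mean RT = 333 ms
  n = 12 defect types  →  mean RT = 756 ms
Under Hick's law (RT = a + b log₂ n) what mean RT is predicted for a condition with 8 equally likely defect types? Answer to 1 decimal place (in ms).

Solve the two-equation system in a and b:
  b = (756 − 333) / (log₂ 12 − log₂ 2) = 423 / (3.5850 − 1) = 163.639 ms/bit
  a = 333 − 163.639 × 1 = 169.361 ms
Then RT(8) = 169.361 + 163.639 × log₂ 8 = 169.361 + 163.639 × 3 ≈ 660.277 ms.

660.3 ms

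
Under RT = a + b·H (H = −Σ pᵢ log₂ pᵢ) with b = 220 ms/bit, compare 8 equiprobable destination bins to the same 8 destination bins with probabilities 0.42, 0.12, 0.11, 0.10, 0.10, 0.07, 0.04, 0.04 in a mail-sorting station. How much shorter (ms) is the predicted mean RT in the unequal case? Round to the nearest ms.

The RT saving is b·ΔH. Equiprobable H₀ = log₂(8) = 3.0000 bits; with the given probabilities H = 2.5474 bits.
b·(H₀ − H) = 220 × (3.0000 − 2.5474) = 99.56 ms.

100 ms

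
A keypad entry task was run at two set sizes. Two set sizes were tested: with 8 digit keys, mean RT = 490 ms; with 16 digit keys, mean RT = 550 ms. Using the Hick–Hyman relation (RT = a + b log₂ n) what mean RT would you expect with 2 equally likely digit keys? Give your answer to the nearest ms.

RT is linear in log₂ n, so two points fix the line:
  b = (550 − 490) / (log₂ 16 − log₂ 8) = 60 / (4 − 3) = 60 ms/bit
  a = 490 − 60 × 3 = 310 ms
Then RT(2) = 310 + 60 × log₂ 2 = 310 + 60 × 1 ≈ 370.000 ms.

370 ms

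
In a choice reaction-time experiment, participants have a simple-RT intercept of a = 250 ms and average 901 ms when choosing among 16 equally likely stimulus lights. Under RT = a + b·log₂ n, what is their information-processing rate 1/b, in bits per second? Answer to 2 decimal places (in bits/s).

b = (901 − 250)/log₂ 16 = 651/4 = 162.750 ms per bit = 0.16275 s/bit; the reciprocal is 6.144 bits/s.

6.14 bits/s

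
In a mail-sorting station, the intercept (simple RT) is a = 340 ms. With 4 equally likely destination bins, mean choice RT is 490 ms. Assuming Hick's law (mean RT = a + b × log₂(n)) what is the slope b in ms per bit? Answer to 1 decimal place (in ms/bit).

log₂(4) = 2 bits.
b = (RT − a)/log₂ n = (490 − 340) / 2 = 75.000 ms/bit.

75.0 ms/bit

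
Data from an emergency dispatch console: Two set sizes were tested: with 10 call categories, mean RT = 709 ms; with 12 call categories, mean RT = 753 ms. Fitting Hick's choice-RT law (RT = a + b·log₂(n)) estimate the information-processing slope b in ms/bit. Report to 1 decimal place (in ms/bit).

The slope on a log₂ axis is (753 − 709) / (3.5850 − 3.3219) = 167.278 ms/bit.

167.3 ms/bit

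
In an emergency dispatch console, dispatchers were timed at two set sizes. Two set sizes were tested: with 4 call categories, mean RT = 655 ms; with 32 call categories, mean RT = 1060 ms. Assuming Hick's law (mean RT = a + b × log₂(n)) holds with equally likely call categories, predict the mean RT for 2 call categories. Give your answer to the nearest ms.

Fit slope and intercept:
  b = (1060 − 655) / (log₂ 32 − log₂ 4) = 405 / (5 − 2) = 135 ms/bit
  a = 655 − 135 × 2 = 385 ms
Then RT(2) = 385 + 135 × log₂ 2 = 385 + 135 × 1 ≈ 520.000 ms.

520 ms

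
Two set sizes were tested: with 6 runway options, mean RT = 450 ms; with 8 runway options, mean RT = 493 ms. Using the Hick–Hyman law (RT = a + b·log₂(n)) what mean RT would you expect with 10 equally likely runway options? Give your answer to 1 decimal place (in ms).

526.4 ms

Fit slope and intercept:
  b = (493 − 450) / (log₂ 8 − log₂ 6) = 43 / (3 − 2.5850) = 103.605 ms/bit
  a = 450 − 103.605 × 2.5850 = 182.185 ms
Then RT(10) = 182.185 + 103.605 × log₂ 10 = 182.185 + 103.605 × 3.3219 ≈ 526.353 ms.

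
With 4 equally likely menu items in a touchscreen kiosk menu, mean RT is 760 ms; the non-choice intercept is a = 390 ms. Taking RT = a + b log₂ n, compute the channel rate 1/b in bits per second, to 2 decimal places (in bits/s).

Choice component = 760 − 390 = 370 ms over log₂(4) = 2 bits.
b = 370 / 2 = 185.000 ms/bit, so 1/b = 5.405 bits/s.

5.41 bits/s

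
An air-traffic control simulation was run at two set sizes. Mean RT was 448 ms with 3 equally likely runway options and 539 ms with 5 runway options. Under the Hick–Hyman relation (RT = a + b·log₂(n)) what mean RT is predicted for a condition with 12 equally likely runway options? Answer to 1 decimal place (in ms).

695.0 ms

Solve the two-equation system in a and b:
  b = (539 − 448) / (log₂ 5 − log₂ 3) = 91 / (2.3219 − 1.5850) = 123.479 ms/bit
  a = 448 − 123.479 × 1.5850 = 252.290 ms
Then RT(12) = 252.290 + 123.479 × log₂ 12 = 252.290 + 123.479 × 3.5850 ≈ 694.959 ms.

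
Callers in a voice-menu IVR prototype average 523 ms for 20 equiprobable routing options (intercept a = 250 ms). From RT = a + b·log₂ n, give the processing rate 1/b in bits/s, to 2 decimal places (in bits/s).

15.83 bits/s

Choice component = 523 − 250 = 273 ms over log₂(20) = 4.3219 bits.
b = 273 / 4.3219 = 63.166 ms/bit, so 1/b = 15.831 bits/s.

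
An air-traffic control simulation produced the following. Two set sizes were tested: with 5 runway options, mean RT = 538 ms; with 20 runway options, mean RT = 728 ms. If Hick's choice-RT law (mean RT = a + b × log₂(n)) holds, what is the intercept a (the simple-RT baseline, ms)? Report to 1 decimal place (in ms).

317.4 ms

Slope: b = (728 − 538) / (log₂ 20 − log₂ 5) = 190/2.0000 = 95.000 ms/bit.
a = RT₁ − b·log₂ n₁ = 538 − 95.000 × 2.3219 = 317.417 ms.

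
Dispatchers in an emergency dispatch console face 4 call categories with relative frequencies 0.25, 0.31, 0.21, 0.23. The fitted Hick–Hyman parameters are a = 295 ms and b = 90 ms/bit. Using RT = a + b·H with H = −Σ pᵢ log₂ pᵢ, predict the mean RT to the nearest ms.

474 ms

Entropy contributions −pᵢ log₂ pᵢ: 0.5000, 0.5238, 0.4728, 0.4877; sum H = 1.9843 bits.
RT = a + bH = 295 + 90·1.9843 = 473.59 ms.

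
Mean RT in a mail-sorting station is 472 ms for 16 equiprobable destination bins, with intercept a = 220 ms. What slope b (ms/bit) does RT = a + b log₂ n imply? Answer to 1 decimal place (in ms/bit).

63.0 ms/bit

b = (472 − 220) / log₂(16) = 252 / 4 = 63.000 ms/bit.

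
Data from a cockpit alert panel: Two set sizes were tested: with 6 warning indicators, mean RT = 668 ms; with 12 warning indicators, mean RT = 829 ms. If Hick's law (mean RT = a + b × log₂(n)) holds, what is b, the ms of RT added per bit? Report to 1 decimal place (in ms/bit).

161.0 ms/bit

Slope: b = (829 − 668) / (log₂ 12 − log₂ 6) = 161/1.0000 = 161.000 ms/bit.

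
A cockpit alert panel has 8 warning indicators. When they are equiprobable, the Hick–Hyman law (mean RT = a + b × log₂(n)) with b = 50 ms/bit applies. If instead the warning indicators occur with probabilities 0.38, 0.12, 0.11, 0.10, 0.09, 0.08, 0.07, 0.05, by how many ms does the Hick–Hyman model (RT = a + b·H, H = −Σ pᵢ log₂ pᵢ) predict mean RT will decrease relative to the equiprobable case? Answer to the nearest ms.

17 ms

The RT saving is b·ΔH. Equiprobable H₀ = log₂(8) = 3.0000 bits; with the given probabilities H = 2.6688 bits.
b·(H₀ − H) = 50 × (3.0000 − 2.6688) = 16.56 ms.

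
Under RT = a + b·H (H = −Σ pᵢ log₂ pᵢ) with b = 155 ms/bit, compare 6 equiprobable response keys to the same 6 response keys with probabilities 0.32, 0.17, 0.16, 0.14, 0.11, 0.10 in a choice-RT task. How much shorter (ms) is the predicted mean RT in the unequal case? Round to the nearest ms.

Equiprobable entropy H₀ = log₂ 6 = 2.5850 bits.
Skewed entropy H = −Σ pᵢ log₂ pᵢ = 2.4632 bits.
ΔRT = b·(H₀ − H) = 155 × 0.1217 = 18.87 ms.

19 ms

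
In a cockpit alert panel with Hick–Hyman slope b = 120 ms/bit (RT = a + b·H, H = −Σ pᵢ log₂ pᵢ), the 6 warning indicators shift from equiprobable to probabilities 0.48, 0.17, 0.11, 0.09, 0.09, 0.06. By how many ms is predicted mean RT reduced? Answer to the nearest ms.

Equiprobable entropy H₀ = log₂ 6 = 2.5850 bits.
Skewed entropy H = −Σ pᵢ log₂ pᵢ = 2.1620 bits.
ΔRT = b·(H₀ − H) = 120 × 0.4230 = 50.76 ms.

51 ms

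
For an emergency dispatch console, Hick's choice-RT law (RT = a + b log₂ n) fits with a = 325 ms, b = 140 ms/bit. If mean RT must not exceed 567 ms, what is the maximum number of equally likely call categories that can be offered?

Information budget: (567 − 325)/140 = 1.7286 bits, so n ≤ 2^1.7286 = 3.314 → at most 3.

3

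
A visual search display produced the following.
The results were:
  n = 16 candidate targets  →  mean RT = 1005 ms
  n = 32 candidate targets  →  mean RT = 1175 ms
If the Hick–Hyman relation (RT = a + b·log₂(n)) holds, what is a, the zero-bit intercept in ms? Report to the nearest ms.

The slope on a log₂ axis is (1175 − 1005) / (5 − 4) = 170 ms/bit.
Intercept: a = 1005 − 170·log₂(16) = 325.000 ms.

325 ms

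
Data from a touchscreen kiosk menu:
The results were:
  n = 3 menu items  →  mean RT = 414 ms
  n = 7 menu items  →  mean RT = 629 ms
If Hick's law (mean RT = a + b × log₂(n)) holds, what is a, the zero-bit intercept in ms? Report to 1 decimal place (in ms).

b = (RT₂ − RT₁)/(log₂ n₂ − log₂ n₁) = (629 − 414)/(2.8074 − 1.5850) = 175.885 ms/bit.
a = RT₁ − b·log₂ n₁ = 414 − 175.885 × 1.5850 = 135.230 ms.

135.2 ms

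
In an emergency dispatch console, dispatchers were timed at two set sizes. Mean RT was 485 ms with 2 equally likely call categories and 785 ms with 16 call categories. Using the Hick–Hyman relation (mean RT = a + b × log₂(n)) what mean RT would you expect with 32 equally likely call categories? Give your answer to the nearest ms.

885 ms

With log₂ n on the abscissa the relation is linear; from the two conditions:
  b = (785 − 485) / (log₂ 16 − log₂ 2) = 300 / (4 − 1) = 100 ms/bit
  a = 485 − 100 × 1 = 385 ms
Then RT(32) = 385 + 100 × log₂ 32 = 385 + 100 × 5 ≈ 885.000 ms.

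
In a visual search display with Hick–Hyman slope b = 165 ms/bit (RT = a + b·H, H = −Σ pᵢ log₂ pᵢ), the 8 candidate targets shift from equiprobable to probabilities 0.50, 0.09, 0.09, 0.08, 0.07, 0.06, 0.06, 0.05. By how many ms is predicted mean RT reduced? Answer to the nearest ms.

Equiprobable entropy H₀ = log₂ 8 = 3.0000 bits.
Skewed entropy H = −Σ pᵢ log₂ pᵢ = 2.3885 bits.
ΔRT = b·(H₀ − H) = 165 × 0.6115 = 100.89 ms.

101 ms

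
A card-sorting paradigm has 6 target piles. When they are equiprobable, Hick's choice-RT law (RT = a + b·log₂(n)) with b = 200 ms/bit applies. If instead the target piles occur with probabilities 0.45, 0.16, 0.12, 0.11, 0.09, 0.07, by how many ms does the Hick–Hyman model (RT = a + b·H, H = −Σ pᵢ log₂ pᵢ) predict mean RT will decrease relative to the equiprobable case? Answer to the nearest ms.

Equiprobable entropy H₀ = log₂ 6 = 2.5850 bits.
Skewed entropy H = −Σ pᵢ log₂ pᵢ = 2.2400 bits.
ΔRT = b·(H₀ − H) = 200 × 0.3450 = 69.00 ms.

69 ms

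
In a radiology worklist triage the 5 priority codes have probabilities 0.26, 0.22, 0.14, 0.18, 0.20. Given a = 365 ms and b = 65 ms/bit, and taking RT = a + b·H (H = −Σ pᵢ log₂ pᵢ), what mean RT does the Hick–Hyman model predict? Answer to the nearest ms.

Entropy contributions −pᵢ log₂ pᵢ: 0.5053, 0.4806, 0.3971, 0.4453, 0.4644; sum H = 2.2927 bits.
RT = a + bH = 365 + 65·2.2927 = 514.02 ms.

514 ms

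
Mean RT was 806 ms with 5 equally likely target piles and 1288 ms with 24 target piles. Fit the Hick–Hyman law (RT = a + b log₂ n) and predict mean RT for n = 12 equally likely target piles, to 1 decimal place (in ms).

With log₂ n on the abscissa the relation is linear; from the two conditions:
  b = (1288 − 806) / (log₂ 24 − log₂ 5) = 482 / (4.5850 − 2.3219) = 212.988 ms/bit
  a = 806 − 212.988 × 2.3219 = 311.456 ms
Then RT(12) = 311.456 + 212.988 × log₂ 12 = 311.456 + 212.988 × 3.5850 ≈ 1075.012 ms.

1075.0 ms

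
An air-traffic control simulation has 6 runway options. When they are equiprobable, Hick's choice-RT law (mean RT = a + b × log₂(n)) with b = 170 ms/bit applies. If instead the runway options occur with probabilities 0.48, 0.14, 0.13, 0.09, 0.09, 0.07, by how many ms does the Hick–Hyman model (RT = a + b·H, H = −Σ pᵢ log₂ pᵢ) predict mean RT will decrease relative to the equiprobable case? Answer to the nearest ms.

The RT saving is b·ΔH. Equiprobable H₀ = log₂(6) = 2.5850 bits; with the given probabilities H = 2.1819 bits.
b·(H₀ − H) = 170 × (2.5850 − 2.1819) = 68.52 ms.

69 ms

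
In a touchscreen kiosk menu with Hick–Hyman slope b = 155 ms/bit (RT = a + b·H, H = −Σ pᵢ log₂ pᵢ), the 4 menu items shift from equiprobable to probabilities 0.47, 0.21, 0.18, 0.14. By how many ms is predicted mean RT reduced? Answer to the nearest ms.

27 ms

The RT saving is b·ΔH. Equiprobable H₀ = log₂(4) = 2.0000 bits; with the given probabilities H = 1.8272 bits.
b·(H₀ − H) = 155 × (2.0000 − 1.8272) = 26.78 ms.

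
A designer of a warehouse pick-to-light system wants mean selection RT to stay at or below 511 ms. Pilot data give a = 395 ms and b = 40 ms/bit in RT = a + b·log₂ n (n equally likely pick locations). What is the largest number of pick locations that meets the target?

7

Information budget: (511 − 395)/40 = 2.9000 bits, so n ≤ 2^2.9000 = 7.464 → at most 7.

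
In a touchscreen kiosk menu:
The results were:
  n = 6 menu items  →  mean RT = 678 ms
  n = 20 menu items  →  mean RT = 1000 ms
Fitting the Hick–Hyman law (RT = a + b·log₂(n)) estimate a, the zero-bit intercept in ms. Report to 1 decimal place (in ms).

198.8 ms

b = (RT₂ − RT₁)/(log₂ n₂ − log₂ n₁) = (1000 − 678)/(4.3219 − 2.5850) = 185.381 ms/bit.
Intercept: a = 678 − 185.381·log₂(6) = 198.798 ms.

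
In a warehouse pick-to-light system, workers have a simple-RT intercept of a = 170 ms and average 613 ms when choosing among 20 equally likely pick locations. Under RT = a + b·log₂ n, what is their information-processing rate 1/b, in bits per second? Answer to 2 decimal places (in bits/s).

9.76 bits/s

Choice component = 613 − 170 = 443 ms over log₂(20) = 4.3219 bits.
b = 443 / 4.3219 = 102.501 ms/bit, so 1/b = 9.756 bits/s.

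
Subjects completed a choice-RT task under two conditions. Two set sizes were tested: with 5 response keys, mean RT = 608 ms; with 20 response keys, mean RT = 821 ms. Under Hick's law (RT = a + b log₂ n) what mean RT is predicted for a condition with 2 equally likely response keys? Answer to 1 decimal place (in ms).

467.2 ms

With log₂ n on the abscissa the relation is linear; from the two conditions:
  b = (821 − 608) / (log₂ 20 − log₂ 5) = 213 / (4.3219 − 2.3219) = 106.500 ms/bit
  a = 608 − 106.500 × 2.3219 = 360.715 ms
Then RT(2) = 360.715 + 106.500 × log₂ 2 = 360.715 + 106.500 × 1 ≈ 467.215 ms.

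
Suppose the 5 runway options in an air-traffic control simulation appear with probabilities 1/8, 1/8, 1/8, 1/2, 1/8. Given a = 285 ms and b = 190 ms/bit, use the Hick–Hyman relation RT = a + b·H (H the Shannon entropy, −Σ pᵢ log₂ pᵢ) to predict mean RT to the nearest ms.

Each term −pᵢ log₂ pᵢ: 0.125·3 + 0.125·3 + 0.125·3 + 0.5·1 + 0.125·3; summed, H = 2.000 bits.
Mean RT = a + bH = 285 + 190·2.000 = 665.00 ms.

665 ms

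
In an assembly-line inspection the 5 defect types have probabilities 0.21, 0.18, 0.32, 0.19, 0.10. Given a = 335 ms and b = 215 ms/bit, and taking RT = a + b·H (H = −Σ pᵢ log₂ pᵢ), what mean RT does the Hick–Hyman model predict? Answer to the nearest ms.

H = 0.21·log₂(1/0.21) + 0.18·log₂(1/0.18) + 0.32·log₂(1/0.32) + 0.19·log₂(1/0.19) + 0.10·log₂(1/0.10) = 2.2316 bits.
RT = 335 + 215 × 2.2316 = 814.79 ms.

815 ms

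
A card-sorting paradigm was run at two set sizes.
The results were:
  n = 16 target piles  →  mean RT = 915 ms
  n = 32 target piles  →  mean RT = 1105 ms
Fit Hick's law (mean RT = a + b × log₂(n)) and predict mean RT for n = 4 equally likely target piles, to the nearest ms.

Fit slope and intercept:
  b = (1105 − 915) / (log₂ 32 − log₂ 16) = 190 / (5 − 4) = 190 ms/bit
  a = 915 − 190 × 4 = 155 ms
Then RT(4) = 155 + 190 × log₂ 4 = 155 + 190 × 2 ≈ 535.000 ms.

535 ms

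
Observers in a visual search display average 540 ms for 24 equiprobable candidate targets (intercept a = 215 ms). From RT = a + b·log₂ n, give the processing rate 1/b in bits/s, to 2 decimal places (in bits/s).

14.11 bits/s

b = (540 − 215)/log₂ 24 = 325/4.5850 = 70.884 ms per bit = 0.07088 s/bit; the reciprocal is 14.108 bits/s.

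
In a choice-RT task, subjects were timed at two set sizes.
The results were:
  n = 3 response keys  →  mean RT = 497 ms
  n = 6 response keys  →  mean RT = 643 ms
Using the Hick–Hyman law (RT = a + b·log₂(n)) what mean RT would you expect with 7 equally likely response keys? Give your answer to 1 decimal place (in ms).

Solve the two-equation system in a and b:
  b = (643 − 497) / (log₂ 6 − log₂ 3) = 146 / (2.5850 − 1.5850) = 146.000 ms/bit
  a = 497 − 146.000 × 1.5850 = 265.595 ms
Then RT(7) = 265.595 + 146.000 × log₂ 7 = 265.595 + 146.000 × 2.8074 ≈ 675.469 ms.

675.5 ms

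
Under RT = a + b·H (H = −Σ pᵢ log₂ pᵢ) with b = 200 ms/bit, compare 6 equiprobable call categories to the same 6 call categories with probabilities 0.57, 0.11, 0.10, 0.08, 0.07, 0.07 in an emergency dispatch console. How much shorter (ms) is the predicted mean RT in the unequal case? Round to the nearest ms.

Equiprobable entropy H₀ = log₂ 6 = 2.5850 bits.
Skewed entropy H = −Σ pᵢ log₂ pᵢ = 1.9733 bits.
ΔRT = b·(H₀ − H) = 200 × 0.6116 = 122.32 ms.

122 ms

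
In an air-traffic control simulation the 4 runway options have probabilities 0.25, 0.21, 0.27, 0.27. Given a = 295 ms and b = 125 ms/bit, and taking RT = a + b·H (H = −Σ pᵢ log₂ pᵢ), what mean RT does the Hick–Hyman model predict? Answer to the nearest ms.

H = 0.25·log₂(1/0.25) + 0.21·log₂(1/0.21) + 0.27·log₂(1/0.27) + 0.27·log₂(1/0.27) = 1.9929 bits.
RT = 295 + 125 × 1.9929 = 544.11 ms.

544 ms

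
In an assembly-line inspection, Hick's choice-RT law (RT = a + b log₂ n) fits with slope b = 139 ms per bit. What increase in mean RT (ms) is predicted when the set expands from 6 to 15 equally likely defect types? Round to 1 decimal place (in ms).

Only the slope matters, since a is common to both: ΔRT = b·log₂(n₂/n₁).
log₂(15) − log₂(6) = 3.9069 − 2.5850 = 1.3219.
ΔRT = 139 × 1.3219 = 183.748 ms.

183.7 ms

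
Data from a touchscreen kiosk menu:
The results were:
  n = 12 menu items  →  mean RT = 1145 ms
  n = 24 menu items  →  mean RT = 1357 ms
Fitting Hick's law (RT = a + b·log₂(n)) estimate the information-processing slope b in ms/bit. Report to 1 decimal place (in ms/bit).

212.0 ms/bit

The slope on a log₂ axis is (1357 − 1145) / (4.5850 − 3.5850) = 212.000 ms/bit.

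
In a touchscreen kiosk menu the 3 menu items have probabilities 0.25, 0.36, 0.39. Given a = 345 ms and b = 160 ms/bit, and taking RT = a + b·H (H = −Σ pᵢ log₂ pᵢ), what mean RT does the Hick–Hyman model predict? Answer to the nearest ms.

595 ms

H = 0.25·log₂(1/0.25) + 0.36·log₂(1/0.36) + 0.39·log₂(1/0.39) = 1.5604 bits.
RT = 345 + 160 × 1.5604 = 594.67 ms.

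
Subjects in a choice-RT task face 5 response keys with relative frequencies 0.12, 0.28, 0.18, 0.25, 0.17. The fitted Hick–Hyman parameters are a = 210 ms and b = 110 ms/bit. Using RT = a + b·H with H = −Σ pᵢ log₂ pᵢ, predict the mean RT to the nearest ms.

459 ms

Entropy contributions −pᵢ log₂ pᵢ: 0.3671, 0.5142, 0.4453, 0.5000, 0.4346; sum H = 2.2612 bits.
RT = a + bH = 210 + 110·2.2612 = 458.73 ms.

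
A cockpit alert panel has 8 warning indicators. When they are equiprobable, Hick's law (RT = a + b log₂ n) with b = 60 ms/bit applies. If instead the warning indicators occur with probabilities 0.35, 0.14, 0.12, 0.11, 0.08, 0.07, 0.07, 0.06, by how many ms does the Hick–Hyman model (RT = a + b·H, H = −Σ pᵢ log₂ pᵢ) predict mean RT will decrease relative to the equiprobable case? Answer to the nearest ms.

17 ms

Equiprobable entropy H₀ = log₂ 8 = 3.0000 bits.
Skewed entropy H = −Σ pᵢ log₂ pᵢ = 2.7167 bits.
ΔRT = b·(H₀ − H) = 60 × 0.2833 = 17.00 ms.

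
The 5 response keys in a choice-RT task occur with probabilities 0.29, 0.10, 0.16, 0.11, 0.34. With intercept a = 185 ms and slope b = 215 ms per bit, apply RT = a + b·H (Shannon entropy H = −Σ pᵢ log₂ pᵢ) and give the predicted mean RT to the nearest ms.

H = 0.29·log₂(1/0.29) + 0.10·log₂(1/0.10) + 0.16·log₂(1/0.16) + 0.11·log₂(1/0.11) + 0.34·log₂(1/0.34) = 2.1526 bits.
RT = 185 + 215 × 2.1526 = 647.80 ms.

648 ms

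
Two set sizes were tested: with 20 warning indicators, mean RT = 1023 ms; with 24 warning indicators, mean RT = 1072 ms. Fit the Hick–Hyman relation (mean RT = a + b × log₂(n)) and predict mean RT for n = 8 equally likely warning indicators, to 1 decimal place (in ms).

Fit slope and intercept:
  b = (1072 − 1023) / (log₂ 24 − log₂ 20) = 49 / (4.5850 − 4.3219) = 186.287 ms/bit
  a = 1023 − 186.287 × 4.3219 = 217.879 ms
Then RT(8) = 217.879 + 186.287 × log₂ 8 = 217.879 + 186.287 × 3 ≈ 776.741 ms.

776.7 ms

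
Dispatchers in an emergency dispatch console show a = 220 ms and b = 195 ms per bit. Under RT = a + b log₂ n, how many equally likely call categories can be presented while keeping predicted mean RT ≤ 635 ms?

195·log₂ n ≤ 635 − 220 = 415, giving log₂ n ≤ 2.1282 and n ≤ 4.372. The largest whole number is 4.

4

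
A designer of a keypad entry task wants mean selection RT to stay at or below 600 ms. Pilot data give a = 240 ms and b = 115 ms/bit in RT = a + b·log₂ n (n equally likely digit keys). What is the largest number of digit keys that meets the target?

115·log₂ n ≤ 600 − 240 = 360, giving log₂ n ≤ 3.1304 and n ≤ 8.757. The largest whole number is 8.

8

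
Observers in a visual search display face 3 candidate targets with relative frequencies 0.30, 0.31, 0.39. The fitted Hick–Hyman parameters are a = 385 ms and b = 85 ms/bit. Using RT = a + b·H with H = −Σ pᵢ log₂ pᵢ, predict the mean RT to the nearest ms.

H = 0.30·log₂(1/0.30) + 0.31·log₂(1/0.31) + 0.39·log₂(1/0.39) = 1.5747 bits.
RT = 385 + 85 × 1.5747 = 518.85 ms.

519 ms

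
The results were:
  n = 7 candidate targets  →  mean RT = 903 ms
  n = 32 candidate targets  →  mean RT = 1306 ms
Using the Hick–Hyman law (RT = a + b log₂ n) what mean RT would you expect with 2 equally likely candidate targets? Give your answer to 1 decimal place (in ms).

Fit slope and intercept:
  b = (1306 − 903) / (log₂ 32 − log₂ 7) = 403 / (5 − 2.8074) = 183.796 ms/bit
  a = 903 − 183.796 × 2.8074 = 387.019 ms
Then RT(2) = 387.019 + 183.796 × log₂ 2 = 387.019 + 183.796 × 1 ≈ 570.815 ms.

570.8 ms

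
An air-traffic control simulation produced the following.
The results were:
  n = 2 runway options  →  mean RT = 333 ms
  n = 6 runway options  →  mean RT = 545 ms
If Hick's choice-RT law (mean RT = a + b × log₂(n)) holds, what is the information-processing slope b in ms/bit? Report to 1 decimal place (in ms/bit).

Slope: b = (545 − 333) / (log₂ 6 − log₂ 2) = 212/1.5850 = 133.757 ms/bit.

133.8 ms/bit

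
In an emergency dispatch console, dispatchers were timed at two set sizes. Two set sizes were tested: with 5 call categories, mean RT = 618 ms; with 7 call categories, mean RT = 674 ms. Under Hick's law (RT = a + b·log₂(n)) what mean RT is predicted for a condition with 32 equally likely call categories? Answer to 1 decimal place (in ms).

RT is linear in log₂ n, so two points fix the line:
  b = (674 − 618) / (log₂ 7 − log₂ 5) = 56 / (2.8074 − 2.3219) = 115.362 ms/bit
  a = 618 − 115.362 × 2.3219 = 350.137 ms
Then RT(32) = 350.137 + 115.362 × log₂ 32 = 350.137 + 115.362 × 5 ≈ 926.949 ms.

926.9 ms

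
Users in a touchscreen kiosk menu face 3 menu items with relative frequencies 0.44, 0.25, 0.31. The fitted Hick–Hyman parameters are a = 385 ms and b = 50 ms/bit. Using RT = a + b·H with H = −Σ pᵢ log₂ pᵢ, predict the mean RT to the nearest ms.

462 ms

Entropy contributions −pᵢ log₂ pᵢ: 0.5211, 0.5000, 0.5238; sum H = 1.5449 bits.
RT = a + bH = 385 + 50·1.5449 = 462.25 ms.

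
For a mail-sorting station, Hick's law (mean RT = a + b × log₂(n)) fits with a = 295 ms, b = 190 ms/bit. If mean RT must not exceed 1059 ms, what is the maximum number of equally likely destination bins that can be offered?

190·log₂ n ≤ 1059 − 295 = 764, giving log₂ n ≤ 4.0211 and n ≤ 16.235. The largest whole number is 16.

16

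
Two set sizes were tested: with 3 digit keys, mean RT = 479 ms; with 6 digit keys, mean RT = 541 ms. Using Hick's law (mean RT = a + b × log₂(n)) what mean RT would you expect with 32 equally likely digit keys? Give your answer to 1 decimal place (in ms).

690.7 ms

Solve the two-equation system in a and b:
  b = (541 − 479) / (log₂ 6 − log₂ 3) = 62 / (2.5850 − 1.5850) = 62.000 ms/bit
  a = 479 − 62.000 × 1.5850 = 380.732 ms
Then RT(32) = 380.732 + 62.000 × log₂ 32 = 380.732 + 62.000 × 5 ≈ 690.732 ms.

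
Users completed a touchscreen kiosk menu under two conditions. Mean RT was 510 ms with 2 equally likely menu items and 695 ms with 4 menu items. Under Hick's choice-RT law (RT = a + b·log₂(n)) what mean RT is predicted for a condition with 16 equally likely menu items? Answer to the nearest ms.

1065 ms

With log₂ n on the abscissa the relation is linear; from the two conditions:
  b = (695 − 510) / (log₂ 4 − log₂ 2) = 185 / (2 − 1) = 185 ms/bit
  a = 510 − 185 × 1 = 325 ms
Then RT(16) = 325 + 185 × log₂ 16 = 325 + 185 × 4 ≈ 1065.000 ms.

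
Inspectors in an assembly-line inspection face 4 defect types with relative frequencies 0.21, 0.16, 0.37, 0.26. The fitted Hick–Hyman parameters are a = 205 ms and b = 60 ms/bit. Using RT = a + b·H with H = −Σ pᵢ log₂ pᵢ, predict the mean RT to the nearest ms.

321 ms

H = 0.21·log₂(1/0.21) + 0.16·log₂(1/0.16) + 0.37·log₂(1/0.37) + 0.26·log₂(1/0.26) = 1.9319 bits.
RT = 205 + 60 × 1.9319 = 320.91 ms.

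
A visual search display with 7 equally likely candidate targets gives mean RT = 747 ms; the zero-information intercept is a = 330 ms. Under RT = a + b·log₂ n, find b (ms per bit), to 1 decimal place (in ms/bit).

148.5 ms/bit

log₂(7) = 2.8074 bits.
b = (RT − a)/log₂ n = (747 − 330) / 2.8074 = 148.538 ms/bit.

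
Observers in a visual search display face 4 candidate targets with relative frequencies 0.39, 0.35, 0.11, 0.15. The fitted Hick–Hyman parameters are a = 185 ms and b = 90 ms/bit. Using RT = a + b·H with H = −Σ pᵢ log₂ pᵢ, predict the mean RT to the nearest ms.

Entropy contributions −pᵢ log₂ pᵢ: 0.5298, 0.5301, 0.3503, 0.4105; sum H = 1.8207 bits.
RT = a + bH = 185 + 90·1.8207 = 348.87 ms.

349 ms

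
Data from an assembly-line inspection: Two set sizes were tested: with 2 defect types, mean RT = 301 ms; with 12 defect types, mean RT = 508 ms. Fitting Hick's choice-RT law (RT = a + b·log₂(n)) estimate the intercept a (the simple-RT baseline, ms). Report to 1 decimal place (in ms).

The slope on a log₂ axis is (508 − 301) / (3.5850 − 1) = 80.079 ms/bit.
a = RT₁ − b·log₂ n₁ = 301 − 80.079 × 1 = 220.921 ms.

220.9 ms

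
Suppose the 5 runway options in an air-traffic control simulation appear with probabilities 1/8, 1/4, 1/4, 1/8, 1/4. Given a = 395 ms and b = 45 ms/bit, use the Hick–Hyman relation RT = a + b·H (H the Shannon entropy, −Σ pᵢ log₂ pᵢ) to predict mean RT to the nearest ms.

H = −Σ pᵢ log₂ pᵢ = 0.125·3 + 0.25·2 + 0.25·2 + 0.125·3 + 0.25·2 = 2.250 bits.
RT = 395 + 45 × 2.250 = 496.25 ms.

496 ms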